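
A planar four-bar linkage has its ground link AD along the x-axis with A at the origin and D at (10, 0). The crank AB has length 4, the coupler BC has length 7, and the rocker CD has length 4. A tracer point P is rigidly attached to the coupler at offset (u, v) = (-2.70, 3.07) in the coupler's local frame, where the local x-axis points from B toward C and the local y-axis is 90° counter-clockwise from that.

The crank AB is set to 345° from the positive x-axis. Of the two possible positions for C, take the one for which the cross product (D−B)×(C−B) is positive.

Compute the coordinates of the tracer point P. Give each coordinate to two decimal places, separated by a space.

A=(0,0), D=(10.00,0)
B = A + 4.00·(cos345°, sin345°) = (3.8637, -1.0353)
|BD| = 6.2230
circle(B,7.00) ∩ circle(D,4.00): a=5.7630, h=3.9735
  candidates: C₊=(8.8853,3.8415) cross=24.727; C₋=(10.2074,-3.9946) cross=-24.727
  mode + wants cross > 0 → take C=(8.8853,3.8415) (cross=24.727)
ex = (C−B)/|BC| = (0.7174,0.6967); ey = (-0.6967,0.7174)
P = B + -2.70·ex + 3.07·ey = (-0.2120,-0.7140)

-0.21 -0.71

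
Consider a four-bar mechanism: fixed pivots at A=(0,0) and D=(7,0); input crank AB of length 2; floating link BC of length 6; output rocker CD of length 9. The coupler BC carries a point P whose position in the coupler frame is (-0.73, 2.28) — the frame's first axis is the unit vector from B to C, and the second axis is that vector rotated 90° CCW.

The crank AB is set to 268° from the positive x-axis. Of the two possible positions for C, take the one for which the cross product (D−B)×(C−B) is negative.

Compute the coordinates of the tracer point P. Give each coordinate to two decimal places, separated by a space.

1.78 -0.48

A=(0,0), D=(7.00,0)
B = A + 2.00·(cos268°, sin268°) = (-0.0698, -1.9988)
|BD| = 7.3469
circle(B,6.00) ∩ circle(D,9.00): a=0.6109, h=5.9688
  candidates: C₊=(-1.1058,3.9111) cross=43.852; C₋=(2.1420,-7.5762) cross=-43.852
  mode - wants cross < 0 → take C=(2.1420,-7.5762) (cross=-43.852)
ex = (C−B)/|BC| = (0.3686,-0.9296); ey = (0.9296,0.3686)
P = B + -0.73·ex + 2.28·ey = (1.7805,-0.4797)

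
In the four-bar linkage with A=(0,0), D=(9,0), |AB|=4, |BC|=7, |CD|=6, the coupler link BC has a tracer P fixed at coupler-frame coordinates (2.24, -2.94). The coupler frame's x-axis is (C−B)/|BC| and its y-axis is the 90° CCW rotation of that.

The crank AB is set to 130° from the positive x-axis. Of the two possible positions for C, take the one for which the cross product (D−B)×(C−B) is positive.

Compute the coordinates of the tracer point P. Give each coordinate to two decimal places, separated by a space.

-0.02 0.39

A=(0,0), D=(9.00,0)
B = A + 4.00·(cos130°, sin130°) = (-2.5712, 3.0642)
|BD| = 11.9700
circle(B,7.00) ∩ circle(D,6.00): a=6.5280, h=2.5268
  candidates: C₊=(4.3862,3.8357) cross=30.246; C₋=(3.0925,-1.0496) cross=-30.246
  mode + wants cross > 0 → take C=(4.3862,3.8357) (cross=30.246)
ex = (C−B)/|BC| = (0.9939,0.1102); ey = (-0.1102,0.9939)
P = B + 2.24·ex + -2.94·ey = (-0.0207,0.3890)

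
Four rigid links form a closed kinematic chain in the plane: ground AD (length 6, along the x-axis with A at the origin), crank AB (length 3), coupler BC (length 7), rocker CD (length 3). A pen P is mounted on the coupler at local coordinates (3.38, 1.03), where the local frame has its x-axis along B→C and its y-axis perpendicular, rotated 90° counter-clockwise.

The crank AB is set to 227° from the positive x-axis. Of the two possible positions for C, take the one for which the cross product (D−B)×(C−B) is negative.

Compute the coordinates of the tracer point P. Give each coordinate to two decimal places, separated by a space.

1.41 -1.46

A=(0,0), D=(6.00,0)
B = A + 3.00·(cos227°, sin227°) = (-2.0460, -2.1941)
|BD| = 8.3398
circle(B,7.00) ∩ circle(D,3.00): a=6.5680, h=2.4209
  candidates: C₊=(3.6538,1.8695) cross=20.190; C₋=(4.9276,-2.8018) cross=-20.190
  mode - wants cross < 0 → take C=(4.9276,-2.8018) (cross=-20.190)
ex = (C−B)/|BC| = (0.9962,-0.0868); ey = (0.0868,0.9962)
P = B + 3.38·ex + 1.03·ey = (1.4107,-1.4614)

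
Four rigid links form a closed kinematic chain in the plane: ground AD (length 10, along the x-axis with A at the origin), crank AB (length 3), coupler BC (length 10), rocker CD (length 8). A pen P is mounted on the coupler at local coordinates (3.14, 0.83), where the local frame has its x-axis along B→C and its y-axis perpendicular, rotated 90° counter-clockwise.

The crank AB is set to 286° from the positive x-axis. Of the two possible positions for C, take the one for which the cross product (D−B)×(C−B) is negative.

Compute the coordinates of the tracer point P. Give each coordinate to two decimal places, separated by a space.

A=(0,0), D=(10.00,0)
B = A + 3.00·(cos286°, sin286°) = (0.8269, -2.8838)
|BD| = 9.6157
circle(B,10.00) ∩ circle(D,8.00): a=6.6798, h=7.4418
  candidates: C₊=(4.9674,6.2188) cross=71.558; C₋=(9.4311,-7.9797) cross=-71.558
  mode - wants cross < 0 → take C=(9.4311,-7.9797) (cross=-71.558)
ex = (C−B)/|BC| = (0.8604,-0.5096); ey = (0.5096,0.8604)
P = B + 3.14·ex + 0.83·ey = (3.9516,-3.7698)

3.95 -3.77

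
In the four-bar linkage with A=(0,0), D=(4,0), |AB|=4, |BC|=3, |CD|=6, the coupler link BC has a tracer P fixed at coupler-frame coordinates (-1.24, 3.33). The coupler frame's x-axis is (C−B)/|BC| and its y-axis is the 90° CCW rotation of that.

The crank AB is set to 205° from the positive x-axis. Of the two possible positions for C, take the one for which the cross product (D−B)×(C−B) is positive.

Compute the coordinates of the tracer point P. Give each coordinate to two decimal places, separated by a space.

-7.08 -0.86

A=(0,0), D=(4.00,0)
B = A + 4.00·(cos205°, sin205°) = (-3.6252, -1.6905)
|BD| = 7.8104
circle(B,3.00) ∩ circle(D,6.00): a=2.1767, h=2.0644
  candidates: C₊=(-1.9469,0.7962) cross=16.124; C₋=(-1.0533,-3.2349) cross=-16.124
  mode + wants cross > 0 → take C=(-1.9469,0.7962) (cross=16.124)
ex = (C−B)/|BC| = (0.5594,0.8289); ey = (-0.8289,0.5594)
P = B + -1.24·ex + 3.33·ey = (-7.0791,-0.8554)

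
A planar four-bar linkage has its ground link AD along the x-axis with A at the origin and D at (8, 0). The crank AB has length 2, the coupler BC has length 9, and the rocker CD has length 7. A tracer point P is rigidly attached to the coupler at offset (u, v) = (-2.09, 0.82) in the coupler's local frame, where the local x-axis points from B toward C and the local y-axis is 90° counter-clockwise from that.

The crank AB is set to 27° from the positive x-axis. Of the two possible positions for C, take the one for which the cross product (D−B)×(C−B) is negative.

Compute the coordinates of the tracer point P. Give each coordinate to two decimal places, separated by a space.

A=(0,0), D=(8.00,0)
B = A + 2.00·(cos27°, sin27°) = (1.7820, 0.9080)
|BD| = 6.2839
circle(B,9.00) ∩ circle(D,7.00): a=5.6881, h=6.9746
  candidates: C₊=(8.4182,6.9875) cross=43.828; C₋=(6.4027,-6.8153) cross=-43.828
  mode - wants cross < 0 → take C=(6.4027,-6.8153) (cross=-43.828)
ex = (C−B)/|BC| = (0.5134,-0.8581); ey = (0.8581,0.5134)
P = B + -2.09·ex + 0.82·ey = (1.4127,3.1225)

1.41 3.12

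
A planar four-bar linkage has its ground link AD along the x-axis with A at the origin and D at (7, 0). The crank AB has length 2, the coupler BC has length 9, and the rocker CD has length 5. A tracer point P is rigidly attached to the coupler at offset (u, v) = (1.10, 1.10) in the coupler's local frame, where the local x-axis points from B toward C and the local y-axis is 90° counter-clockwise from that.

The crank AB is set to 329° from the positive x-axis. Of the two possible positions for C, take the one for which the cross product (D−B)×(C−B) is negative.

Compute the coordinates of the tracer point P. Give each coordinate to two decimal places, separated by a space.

3.10 -0.32

A=(0,0), D=(7.00,0)
B = A + 2.00·(cos329°, sin329°) = (1.7143, -1.0301)
|BD| = 5.3851
circle(B,9.00) ∩ circle(D,5.00): a=7.8921, h=4.3261
  candidates: C₊=(8.6332,4.7257) cross=23.296; C₋=(10.2882,-3.7667) cross=-23.296
  mode - wants cross < 0 → take C=(10.2882,-3.7667) (cross=-23.296)
ex = (C−B)/|BC| = (0.9527,-0.3041); ey = (0.3041,0.9527)
P = B + 1.10·ex + 1.10·ey = (3.0967,-0.3166)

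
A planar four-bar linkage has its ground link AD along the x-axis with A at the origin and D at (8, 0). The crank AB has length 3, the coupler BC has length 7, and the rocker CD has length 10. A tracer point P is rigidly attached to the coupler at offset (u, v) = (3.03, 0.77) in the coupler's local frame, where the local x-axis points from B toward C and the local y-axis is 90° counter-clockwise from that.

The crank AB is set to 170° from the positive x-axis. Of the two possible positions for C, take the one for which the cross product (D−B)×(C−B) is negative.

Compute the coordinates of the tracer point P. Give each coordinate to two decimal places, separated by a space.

A=(0,0), D=(8.00,0)
B = A + 3.00·(cos170°, sin170°) = (-2.9544, 0.5209)
|BD| = 10.9668
circle(B,7.00) ∩ circle(D,10.00): a=3.1582, h=6.2471
  candidates: C₊=(0.4970,6.6109) cross=68.510; C₋=(-0.0965,-5.8691) cross=-68.510
  mode - wants cross < 0 → take C=(-0.0965,-5.8691) (cross=-68.510)
ex = (C−B)/|BC| = (0.4083,-0.9129); ey = (0.9129,0.4083)
P = B + 3.03·ex + 0.77·ey = (-1.0145,-1.9307)

-1.01 -1.93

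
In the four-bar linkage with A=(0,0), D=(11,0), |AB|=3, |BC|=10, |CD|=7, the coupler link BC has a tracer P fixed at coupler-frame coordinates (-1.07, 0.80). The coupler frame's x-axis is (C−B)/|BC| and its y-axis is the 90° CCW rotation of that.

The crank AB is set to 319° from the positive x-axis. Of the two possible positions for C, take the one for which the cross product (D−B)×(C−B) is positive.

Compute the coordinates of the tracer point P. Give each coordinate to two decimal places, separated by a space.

A=(0,0), D=(11.00,0)
B = A + 3.00·(cos319°, sin319°) = (2.2641, -1.9682)
|BD| = 8.9548
circle(B,10.00) ∩ circle(D,7.00): a=7.3250, h=6.8076
  candidates: C₊=(7.9138,6.2829) cross=60.961; C₋=(10.9063,-6.9994) cross=-60.961
  mode + wants cross > 0 → take C=(7.9138,6.2829) (cross=60.961)
ex = (C−B)/|BC| = (0.5650,0.8251); ey = (-0.8251,0.5650)
P = B + -1.07·ex + 0.80·ey = (0.9995,-2.3991)

1.00 -2.40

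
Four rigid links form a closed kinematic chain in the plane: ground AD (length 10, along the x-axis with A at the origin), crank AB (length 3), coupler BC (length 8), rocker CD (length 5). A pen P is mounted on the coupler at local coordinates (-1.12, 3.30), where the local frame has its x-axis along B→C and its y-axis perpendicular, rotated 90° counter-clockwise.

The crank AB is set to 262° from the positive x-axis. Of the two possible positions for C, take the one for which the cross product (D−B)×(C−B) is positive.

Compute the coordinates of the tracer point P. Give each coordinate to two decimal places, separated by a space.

-3.44 -1.24

A=(0,0), D=(10.00,0)
B = A + 3.00·(cos262°, sin262°) = (-0.4175, -2.9708)
|BD| = 10.8328
circle(B,8.00) ∩ circle(D,5.00): a=7.2165, h=3.4528
  candidates: C₊=(5.5754,2.3287) cross=37.404; C₋=(7.4692,-4.3122) cross=-37.404
  mode + wants cross > 0 → take C=(5.5754,2.3287) (cross=37.404)
ex = (C−B)/|BC| = (0.7491,0.6624); ey = (-0.6624,0.7491)
P = B + -1.12·ex + 3.30·ey = (-3.4426,-1.2407)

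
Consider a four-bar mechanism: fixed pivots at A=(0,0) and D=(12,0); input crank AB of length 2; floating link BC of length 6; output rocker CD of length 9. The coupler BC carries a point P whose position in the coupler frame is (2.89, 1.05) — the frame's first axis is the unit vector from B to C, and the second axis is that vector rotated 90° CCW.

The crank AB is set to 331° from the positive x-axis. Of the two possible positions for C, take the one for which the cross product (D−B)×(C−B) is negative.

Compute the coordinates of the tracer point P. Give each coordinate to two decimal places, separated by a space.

4.27 -2.73

A=(0,0), D=(12.00,0)
B = A + 2.00·(cos331°, sin331°) = (1.7492, -0.9696)
|BD| = 10.2965
circle(B,6.00) ∩ circle(D,9.00): a=2.9631, h=5.2173
  candidates: C₊=(4.2078,4.5035) cross=53.720; C₋=(5.1904,-5.8847) cross=-53.720
  mode - wants cross < 0 → take C=(5.1904,-5.8847) (cross=-53.720)
ex = (C−B)/|BC| = (0.5735,-0.8192); ey = (0.8192,0.5735)
P = B + 2.89·ex + 1.05·ey = (4.2669,-2.7348)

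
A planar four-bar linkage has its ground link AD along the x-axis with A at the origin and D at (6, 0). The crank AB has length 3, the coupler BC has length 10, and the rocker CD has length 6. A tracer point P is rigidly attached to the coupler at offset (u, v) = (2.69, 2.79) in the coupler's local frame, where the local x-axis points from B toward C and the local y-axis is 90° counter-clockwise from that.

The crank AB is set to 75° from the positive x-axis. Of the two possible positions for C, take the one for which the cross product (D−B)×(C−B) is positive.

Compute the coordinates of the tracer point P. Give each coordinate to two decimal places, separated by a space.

A=(0,0), D=(6.00,0)
B = A + 3.00·(cos75°, sin75°) = (0.7765, 2.8978)
|BD| = 5.9735
circle(B,10.00) ∩ circle(D,6.00): a=8.3437, h=5.5120
  candidates: C₊=(10.7466,3.6701) cross=32.926; C₋=(5.3988,-5.9698) cross=-32.926
  mode + wants cross > 0 → take C=(10.7466,3.6701) (cross=32.926)
ex = (C−B)/|BC| = (0.9970,0.0772); ey = (-0.0772,0.9970)
P = B + 2.69·ex + 2.79·ey = (3.2429,5.8872)

3.24 5.89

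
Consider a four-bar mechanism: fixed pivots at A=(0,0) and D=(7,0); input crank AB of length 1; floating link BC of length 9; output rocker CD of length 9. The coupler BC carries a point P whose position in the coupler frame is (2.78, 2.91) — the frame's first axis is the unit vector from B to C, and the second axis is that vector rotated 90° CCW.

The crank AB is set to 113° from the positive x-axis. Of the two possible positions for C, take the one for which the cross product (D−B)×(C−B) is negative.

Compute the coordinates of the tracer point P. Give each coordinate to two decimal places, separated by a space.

3.22 -0.87

A=(0,0), D=(7.00,0)
B = A + 1.00·(cos113°, sin113°) = (-0.3907, 0.9205)
|BD| = 7.4478
circle(B,9.00) ∩ circle(D,9.00): a=3.7239, h=8.1934
  candidates: C₊=(4.3173,8.5909) cross=61.023; C₋=(2.2920,-7.6704) cross=-61.023
  mode - wants cross < 0 → take C=(2.2920,-7.6704) (cross=-61.023)
ex = (C−B)/|BC| = (0.2981,-0.9545); ey = (0.9545,0.2981)
P = B + 2.78·ex + 2.91·ey = (3.2156,-0.8657)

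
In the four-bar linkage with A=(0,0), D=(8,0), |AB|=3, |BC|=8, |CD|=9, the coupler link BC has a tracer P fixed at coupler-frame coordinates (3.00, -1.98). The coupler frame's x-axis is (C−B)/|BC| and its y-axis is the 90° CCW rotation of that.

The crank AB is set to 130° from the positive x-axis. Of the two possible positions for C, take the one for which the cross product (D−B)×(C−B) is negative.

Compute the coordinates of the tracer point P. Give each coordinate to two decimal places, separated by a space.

A=(0,0), D=(8.00,0)
B = A + 3.00·(cos130°, sin130°) = (-1.9284, 2.2981)
|BD| = 10.1909
circle(B,8.00) ∩ circle(D,9.00): a=4.2614, h=6.7706
  candidates: C₊=(3.7501,7.9333) cross=68.998; C₋=(0.6964,-5.2590) cross=-68.998
  mode - wants cross < 0 → take C=(0.6964,-5.2590) (cross=-68.998)
ex = (C−B)/|BC| = (0.3281,-0.9446); ey = (0.9446,0.3281)
P = B + 3.00·ex + -1.98·ey = (-2.8145,-1.1854)

-2.81 -1.19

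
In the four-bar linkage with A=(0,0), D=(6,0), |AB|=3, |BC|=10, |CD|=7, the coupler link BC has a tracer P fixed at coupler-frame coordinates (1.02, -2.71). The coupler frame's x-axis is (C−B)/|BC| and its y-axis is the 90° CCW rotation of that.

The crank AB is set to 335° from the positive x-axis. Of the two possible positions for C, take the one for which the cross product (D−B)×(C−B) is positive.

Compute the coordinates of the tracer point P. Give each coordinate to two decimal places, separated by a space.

5.39 -2.38

A=(0,0), D=(6.00,0)
B = A + 3.00·(cos335°, sin335°) = (2.7189, -1.2679)
|BD| = 3.5175
circle(B,10.00) ∩ circle(D,7.00): a=9.0082, h=4.3419
  candidates: C₊=(9.5566,6.0291) cross=15.273; C₋=(12.6866,-2.0710) cross=-15.273
  mode + wants cross > 0 → take C=(9.5566,6.0291) (cross=15.273)
ex = (C−B)/|BC| = (0.6838,0.7297); ey = (-0.7297,0.6838)
P = B + 1.02·ex + -2.71·ey = (5.3939,-2.3766)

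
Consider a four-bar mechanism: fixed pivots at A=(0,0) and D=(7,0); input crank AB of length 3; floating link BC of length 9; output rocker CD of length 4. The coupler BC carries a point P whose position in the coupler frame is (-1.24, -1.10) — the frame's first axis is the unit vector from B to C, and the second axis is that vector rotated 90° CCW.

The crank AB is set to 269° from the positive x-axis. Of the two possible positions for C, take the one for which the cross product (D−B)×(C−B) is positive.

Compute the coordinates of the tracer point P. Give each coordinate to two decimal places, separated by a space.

A=(0,0), D=(7.00,0)
B = A + 3.00·(cos269°, sin269°) = (-0.0524, -2.9995)
|BD| = 7.6637
circle(B,9.00) ∩ circle(D,4.00): a=8.0726, h=3.9790
  candidates: C₊=(5.8189,3.8216) cross=30.494; C₋=(8.9336,-3.5016) cross=-30.494
  mode + wants cross > 0 → take C=(5.8189,3.8216) (cross=30.494)
ex = (C−B)/|BC| = (0.6524,0.7579); ey = (-0.7579,0.6524)
P = B + -1.24·ex + -1.10·ey = (-0.0276,-4.6569)

-0.03 -4.66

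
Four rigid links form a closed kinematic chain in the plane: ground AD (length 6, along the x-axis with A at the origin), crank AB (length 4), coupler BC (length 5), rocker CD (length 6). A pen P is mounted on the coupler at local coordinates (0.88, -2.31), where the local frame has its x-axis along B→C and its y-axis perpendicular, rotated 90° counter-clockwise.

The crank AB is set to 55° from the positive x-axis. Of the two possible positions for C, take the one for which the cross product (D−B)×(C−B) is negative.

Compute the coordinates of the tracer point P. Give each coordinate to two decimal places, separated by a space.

-0.17 3.48

A=(0,0), D=(6.00,0)
B = A + 4.00·(cos55°, sin55°) = (2.2943, 3.2766)
|BD| = 4.9465
circle(B,5.00) ∩ circle(D,6.00): a=1.3614, h=4.8111
  candidates: C₊=(6.5011,5.9790) cross=23.798; C₋=(0.1273,-1.2294) cross=-23.798
  mode - wants cross < 0 → take C=(0.1273,-1.2294) (cross=-23.798)
ex = (C−B)/|BC| = (-0.4334,-0.9012); ey = (0.9012,-0.4334)
P = B + 0.88·ex + -2.31·ey = (-0.1689,3.4847)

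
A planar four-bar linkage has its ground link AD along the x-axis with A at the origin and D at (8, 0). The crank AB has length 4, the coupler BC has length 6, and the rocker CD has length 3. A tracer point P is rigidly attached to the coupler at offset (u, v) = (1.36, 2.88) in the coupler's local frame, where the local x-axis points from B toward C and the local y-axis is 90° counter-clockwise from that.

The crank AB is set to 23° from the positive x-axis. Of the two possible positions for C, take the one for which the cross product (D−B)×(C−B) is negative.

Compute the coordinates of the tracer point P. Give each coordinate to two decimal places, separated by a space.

6.75 2.42

A=(0,0), D=(8.00,0)
B = A + 4.00·(cos23°, sin23°) = (3.6820, 1.5629)
|BD| = 4.5921
circle(B,6.00) ∩ circle(D,3.00): a=5.2359, h=2.9301
  candidates: C₊=(9.6026,2.5361) cross=13.455; C₋=(7.6081,-2.9743) cross=-13.455
  mode - wants cross < 0 → take C=(7.6081,-2.9743) (cross=-13.455)
ex = (C−B)/|BC| = (0.6543,-0.7562); ey = (0.7562,0.6543)
P = B + 1.36·ex + 2.88·ey = (6.7498,2.4190)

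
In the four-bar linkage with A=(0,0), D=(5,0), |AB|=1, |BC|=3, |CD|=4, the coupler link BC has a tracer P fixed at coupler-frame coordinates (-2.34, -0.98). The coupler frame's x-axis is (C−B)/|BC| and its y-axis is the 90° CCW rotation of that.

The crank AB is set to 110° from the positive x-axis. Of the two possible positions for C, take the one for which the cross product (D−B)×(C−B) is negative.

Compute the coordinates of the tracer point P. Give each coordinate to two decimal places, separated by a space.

A=(0,0), D=(5.00,0)
B = A + 1.00·(cos110°, sin110°) = (-0.3420, 0.9397)
|BD| = 5.4240
circle(B,3.00) ∩ circle(D,4.00): a=2.0667, h=2.1745
  candidates: C₊=(2.0702,2.7233) cross=11.795; C₋=(1.3167,-1.5600) cross=-11.795
  mode - wants cross < 0 → take C=(1.3167,-1.5600) (cross=-11.795)
ex = (C−B)/|BC| = (0.5529,-0.8332); ey = (0.8332,0.5529)
P = B + -2.34·ex + -0.98·ey = (-2.4524,2.3476)

-2.45 2.35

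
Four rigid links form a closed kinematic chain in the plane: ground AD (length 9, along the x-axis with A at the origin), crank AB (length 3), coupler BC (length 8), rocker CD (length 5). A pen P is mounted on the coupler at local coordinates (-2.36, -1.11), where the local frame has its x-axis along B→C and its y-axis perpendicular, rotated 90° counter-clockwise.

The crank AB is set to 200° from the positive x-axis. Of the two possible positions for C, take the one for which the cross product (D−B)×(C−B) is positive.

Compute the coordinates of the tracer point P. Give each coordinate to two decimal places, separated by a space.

-4.53 -2.99

A=(0,0), D=(9.00,0)
B = A + 3.00·(cos200°, sin200°) = (-2.8191, -1.0261)
|BD| = 11.8635
circle(B,8.00) ∩ circle(D,5.00): a=7.5755, h=2.5715
  candidates: C₊=(4.5056,2.1910) cross=30.507; C₋=(4.9504,-2.9327) cross=-30.507
  mode + wants cross > 0 → take C=(4.5056,2.1910) (cross=30.507)
ex = (C−B)/|BC| = (0.9156,0.4021); ey = (-0.4021,0.9156)
P = B + -2.36·ex + -1.11·ey = (-4.5335,-2.9914)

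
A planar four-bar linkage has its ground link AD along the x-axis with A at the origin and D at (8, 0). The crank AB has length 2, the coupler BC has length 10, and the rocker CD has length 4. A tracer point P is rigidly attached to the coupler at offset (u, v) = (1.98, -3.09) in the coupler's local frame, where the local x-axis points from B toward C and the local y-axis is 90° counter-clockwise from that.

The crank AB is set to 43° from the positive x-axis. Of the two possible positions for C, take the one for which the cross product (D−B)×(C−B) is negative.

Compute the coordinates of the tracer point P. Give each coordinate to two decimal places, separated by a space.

1.79 -2.29

A=(0,0), D=(8.00,0)
B = A + 2.00·(cos43°, sin43°) = (1.4627, 1.3640)
|BD| = 6.6781
circle(B,10.00) ∩ circle(D,4.00): a=9.6283, h=2.7012
  candidates: C₊=(11.4397,2.0416) cross=18.039; C₋=(10.3363,-3.2468) cross=-18.039
  mode - wants cross < 0 → take C=(10.3363,-3.2468) (cross=-18.039)
ex = (C−B)/|BC| = (0.8874,-0.4611); ey = (0.4611,0.8874)
P = B + 1.98·ex + -3.09·ey = (1.7949,-2.2909)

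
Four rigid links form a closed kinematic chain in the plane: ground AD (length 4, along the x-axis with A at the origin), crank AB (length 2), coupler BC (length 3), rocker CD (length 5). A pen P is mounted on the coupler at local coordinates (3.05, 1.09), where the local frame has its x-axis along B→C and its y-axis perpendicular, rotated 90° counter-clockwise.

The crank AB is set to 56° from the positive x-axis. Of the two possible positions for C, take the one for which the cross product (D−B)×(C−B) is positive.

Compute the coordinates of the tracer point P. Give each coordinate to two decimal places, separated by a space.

0.89 4.89

A=(0,0), D=(4.00,0)
B = A + 2.00·(cos56°, sin56°) = (1.1184, 1.6581)
|BD| = 3.3246
circle(B,3.00) ∩ circle(D,5.00): a=-0.7440, h=2.9063
  candidates: C₊=(1.9230,4.5482) cross=9.662; C₋=(-0.9759,-0.4899) cross=-9.662
  mode + wants cross > 0 → take C=(1.9230,4.5482) (cross=9.662)
ex = (C−B)/|BC| = (0.2682,0.9634); ey = (-0.9634,0.2682)
P = B + 3.05·ex + 1.09·ey = (0.8863,4.8887)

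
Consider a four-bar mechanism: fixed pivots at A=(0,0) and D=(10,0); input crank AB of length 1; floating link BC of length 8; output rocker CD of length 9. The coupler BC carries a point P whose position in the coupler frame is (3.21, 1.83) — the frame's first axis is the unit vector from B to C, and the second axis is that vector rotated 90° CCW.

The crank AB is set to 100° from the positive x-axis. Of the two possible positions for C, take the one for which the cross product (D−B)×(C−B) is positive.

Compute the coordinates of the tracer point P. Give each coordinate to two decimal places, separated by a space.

0.35 4.64

A=(0,0), D=(10.00,0)
B = A + 1.00·(cos100°, sin100°) = (-0.1736, 0.9848)
|BD| = 10.2212
circle(B,8.00) ∩ circle(D,9.00): a=4.2790, h=6.7595
  candidates: C₊=(4.7367,7.3005) cross=69.090; C₋=(3.4342,-6.1555) cross=-69.090
  mode + wants cross > 0 → take C=(4.7367,7.3005) (cross=69.090)
ex = (C−B)/|BC| = (0.6138,0.7895); ey = (-0.7895,0.6138)
P = B + 3.21·ex + 1.83·ey = (0.3519,4.6422)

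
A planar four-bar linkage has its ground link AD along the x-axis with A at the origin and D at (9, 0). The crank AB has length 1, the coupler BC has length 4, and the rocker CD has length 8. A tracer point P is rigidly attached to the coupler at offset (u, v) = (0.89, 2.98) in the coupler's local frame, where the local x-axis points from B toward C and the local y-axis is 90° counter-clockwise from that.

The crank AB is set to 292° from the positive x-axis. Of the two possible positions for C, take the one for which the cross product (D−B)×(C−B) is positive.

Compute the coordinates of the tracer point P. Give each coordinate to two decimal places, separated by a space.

-2.22 0.79

A=(0,0), D=(9.00,0)
B = A + 1.00·(cos292°, sin292°) = (0.3746, -0.9272)
|BD| = 8.6751
circle(B,4.00) ∩ circle(D,8.00): a=1.5710, h=3.6786
  candidates: C₊=(1.5434,2.8982) cross=31.912; C₋=(2.3298,-4.4168) cross=-31.912
  mode + wants cross > 0 → take C=(1.5434,2.8982) (cross=31.912)
ex = (C−B)/|BC| = (0.2922,0.9564); ey = (-0.9564,0.2922)
P = B + 0.89·ex + 2.98·ey = (-2.2153,0.7948)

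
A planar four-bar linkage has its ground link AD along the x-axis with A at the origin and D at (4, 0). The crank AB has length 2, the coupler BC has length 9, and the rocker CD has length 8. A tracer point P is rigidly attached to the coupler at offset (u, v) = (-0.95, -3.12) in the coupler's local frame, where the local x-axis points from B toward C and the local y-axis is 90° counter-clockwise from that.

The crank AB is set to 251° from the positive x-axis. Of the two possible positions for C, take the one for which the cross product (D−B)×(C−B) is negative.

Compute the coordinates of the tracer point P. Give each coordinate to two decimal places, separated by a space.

-3.39 -3.67

A=(0,0), D=(4.00,0)
B = A + 2.00·(cos251°, sin251°) = (-0.6511, -1.8910)
|BD| = 5.0209
circle(B,9.00) ∩ circle(D,8.00): a=4.2034, h=7.9581
  candidates: C₊=(0.2454,7.0642) cross=39.957; C₋=(6.2400,-7.6800) cross=-39.957
  mode - wants cross < 0 → take C=(6.2400,-7.6800) (cross=-39.957)
ex = (C−B)/|BC| = (0.7657,-0.6432); ey = (0.6432,0.7657)
P = B + -0.95·ex + -3.12·ey = (-3.3854,-3.6689)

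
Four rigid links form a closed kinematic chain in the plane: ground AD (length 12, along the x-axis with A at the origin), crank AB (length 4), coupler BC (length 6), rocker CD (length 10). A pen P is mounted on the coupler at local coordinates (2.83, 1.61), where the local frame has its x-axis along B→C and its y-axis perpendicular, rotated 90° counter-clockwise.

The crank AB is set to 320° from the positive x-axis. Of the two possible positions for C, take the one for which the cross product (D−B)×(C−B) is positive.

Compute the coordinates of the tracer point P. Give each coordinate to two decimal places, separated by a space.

1.24 0.13

A=(0,0), D=(12.00,0)
B = A + 4.00·(cos320°, sin320°) = (3.0642, -2.5712)
|BD| = 9.2984
circle(B,6.00) ∩ circle(D,10.00): a=1.2077, h=5.8772
  candidates: C₊=(2.5997,3.4108) cross=54.648; C₋=(5.8500,-7.8852) cross=-54.648
  mode + wants cross > 0 → take C=(2.5997,3.4108) (cross=54.648)
ex = (C−B)/|BC| = (-0.0774,0.9970); ey = (-0.9970,-0.0774)
P = B + 2.83·ex + 1.61·ey = (1.2399,0.1257)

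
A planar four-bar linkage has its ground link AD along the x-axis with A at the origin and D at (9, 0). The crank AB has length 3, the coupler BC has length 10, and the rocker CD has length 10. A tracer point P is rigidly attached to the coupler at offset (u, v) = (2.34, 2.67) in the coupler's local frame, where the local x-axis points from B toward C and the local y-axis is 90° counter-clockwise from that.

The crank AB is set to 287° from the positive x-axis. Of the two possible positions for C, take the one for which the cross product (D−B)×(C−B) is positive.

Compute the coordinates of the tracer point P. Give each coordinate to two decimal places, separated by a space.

A=(0,0), D=(9.00,0)
B = A + 3.00·(cos287°, sin287°) = (0.8771, -2.8689)
|BD| = 8.6146
circle(B,10.00) ∩ circle(D,10.00): a=4.3073, h=9.0248
  candidates: C₊=(1.9330,7.0752) cross=77.745; C₋=(7.9441,-9.9441) cross=-77.745
  mode + wants cross > 0 → take C=(1.9330,7.0752) (cross=77.745)
ex = (C−B)/|BC| = (0.1056,0.9944); ey = (-0.9944,0.1056)
P = B + 2.34·ex + 2.67·ey = (-1.5309,-0.2601)

-1.53 -0.26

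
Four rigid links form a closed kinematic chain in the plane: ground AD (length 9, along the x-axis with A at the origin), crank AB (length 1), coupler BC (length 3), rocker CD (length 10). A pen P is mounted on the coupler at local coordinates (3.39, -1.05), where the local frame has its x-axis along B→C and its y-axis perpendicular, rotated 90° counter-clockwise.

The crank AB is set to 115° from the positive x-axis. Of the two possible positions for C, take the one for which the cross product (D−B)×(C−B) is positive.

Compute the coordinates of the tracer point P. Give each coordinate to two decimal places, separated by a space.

0.87 4.21

A=(0,0), D=(9.00,0)
B = A + 1.00·(cos115°, sin115°) = (-0.4226, 0.9063)
|BD| = 9.4661
circle(B,3.00) ∩ circle(D,10.00): a=-0.0736, h=2.9991
  candidates: C₊=(-0.2087,3.8987) cross=28.390; C₋=(-0.7830,-2.0720) cross=-28.390
  mode + wants cross > 0 → take C=(-0.2087,3.8987) (cross=28.390)
ex = (C−B)/|BC| = (0.0713,0.9975); ey = (-0.9975,0.0713)
P = B + 3.39·ex + -1.05·ey = (0.8664,4.2128)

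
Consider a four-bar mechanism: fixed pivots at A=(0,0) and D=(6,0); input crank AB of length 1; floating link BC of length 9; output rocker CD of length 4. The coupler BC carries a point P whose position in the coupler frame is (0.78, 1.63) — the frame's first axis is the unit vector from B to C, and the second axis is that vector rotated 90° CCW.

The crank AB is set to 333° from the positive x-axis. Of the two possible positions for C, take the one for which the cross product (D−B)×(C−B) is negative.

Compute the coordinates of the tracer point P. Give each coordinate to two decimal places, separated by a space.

1.77 1.13

A=(0,0), D=(6.00,0)
B = A + 1.00·(cos333°, sin333°) = (0.8910, -0.4540)
|BD| = 5.1291
circle(B,9.00) ∩ circle(D,4.00): a=8.9009, h=1.3317
  candidates: C₊=(9.6391,1.6604) cross=6.831; C₋=(9.8749,-0.9927) cross=-6.831
  mode - wants cross < 0 → take C=(9.8749,-0.9927) (cross=-6.831)
ex = (C−B)/|BC| = (0.9982,-0.0599); ey = (0.0599,0.9982)
P = B + 0.78·ex + 1.63·ey = (1.7672,1.1264)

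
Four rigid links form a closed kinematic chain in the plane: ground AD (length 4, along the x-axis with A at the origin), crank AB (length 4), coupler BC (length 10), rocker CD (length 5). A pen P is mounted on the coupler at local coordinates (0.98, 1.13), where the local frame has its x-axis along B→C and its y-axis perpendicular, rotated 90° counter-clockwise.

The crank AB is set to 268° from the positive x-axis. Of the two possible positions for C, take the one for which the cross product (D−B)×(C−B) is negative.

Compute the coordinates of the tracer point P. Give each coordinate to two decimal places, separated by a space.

0.30 -2.57

A=(0,0), D=(4.00,0)
B = A + 4.00·(cos268°, sin268°) = (-0.1396, -3.9976)
|BD| = 5.7547
circle(B,10.00) ∩ circle(D,5.00): a=9.3938, h=3.4289
  candidates: C₊=(4.2358,4.9944) cross=19.732; C₋=(8.9996,0.0613) cross=-19.732
  mode - wants cross < 0 → take C=(8.9996,0.0613) (cross=-19.732)
ex = (C−B)/|BC| = (0.9139,0.4059); ey = (-0.4059,0.9139)
P = B + 0.98·ex + 1.13·ey = (0.2974,-2.5671)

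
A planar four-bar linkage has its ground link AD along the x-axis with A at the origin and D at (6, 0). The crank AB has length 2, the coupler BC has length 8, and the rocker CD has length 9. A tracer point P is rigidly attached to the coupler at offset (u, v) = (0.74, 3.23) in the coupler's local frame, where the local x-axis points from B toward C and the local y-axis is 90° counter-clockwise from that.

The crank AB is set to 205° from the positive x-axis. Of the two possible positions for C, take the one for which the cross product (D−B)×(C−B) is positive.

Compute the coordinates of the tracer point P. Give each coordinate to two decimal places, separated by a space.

-4.75 0.69

A=(0,0), D=(6.00,0)
B = A + 2.00·(cos205°, sin205°) = (-1.8126, -0.8452)
|BD| = 7.8582
circle(B,8.00) ∩ circle(D,9.00): a=2.8474, h=7.4761
  candidates: C₊=(0.2142,6.8938) cross=58.749; C₋=(1.8224,-7.9717) cross=-58.749
  mode + wants cross > 0 → take C=(0.2142,6.8938) (cross=58.749)
ex = (C−B)/|BC| = (0.2533,0.9674); ey = (-0.9674,0.2533)
P = B + 0.74·ex + 3.23·ey = (-4.7498,0.6889)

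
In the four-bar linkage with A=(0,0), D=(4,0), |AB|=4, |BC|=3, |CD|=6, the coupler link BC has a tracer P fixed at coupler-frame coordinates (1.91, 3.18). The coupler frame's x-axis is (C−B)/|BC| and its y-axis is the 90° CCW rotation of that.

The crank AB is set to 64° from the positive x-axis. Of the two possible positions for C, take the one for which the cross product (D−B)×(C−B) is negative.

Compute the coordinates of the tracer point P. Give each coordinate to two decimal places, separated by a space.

0.50 0.10

A=(0,0), D=(4.00,0)
B = A + 4.00·(cos64°, sin64°) = (1.7535, 3.5952)
|BD| = 4.2394
circle(B,3.00) ∩ circle(D,6.00): a=-1.0648, h=2.8047
  candidates: C₊=(3.5678,5.9844) cross=11.890; C₋=(-1.1893,3.0119) cross=-11.890
  mode - wants cross < 0 → take C=(-1.1893,3.0119) (cross=-11.890)
ex = (C−B)/|BC| = (-0.9809,-0.1944); ey = (0.1944,-0.9809)
P = B + 1.91·ex + 3.18·ey = (0.4982,0.1045)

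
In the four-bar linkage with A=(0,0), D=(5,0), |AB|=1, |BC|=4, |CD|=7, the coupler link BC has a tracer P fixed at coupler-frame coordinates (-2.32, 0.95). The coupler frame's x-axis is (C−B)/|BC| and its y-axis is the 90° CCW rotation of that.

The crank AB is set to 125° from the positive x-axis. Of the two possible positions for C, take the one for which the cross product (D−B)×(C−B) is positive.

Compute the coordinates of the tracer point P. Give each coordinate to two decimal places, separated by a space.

A=(0,0), D=(5.00,0)
B = A + 1.00·(cos125°, sin125°) = (-0.5736, 0.8192)
|BD| = 5.6335
circle(B,4.00) ∩ circle(D,7.00): a=-0.1122, h=3.9984
  candidates: C₊=(-0.1032,4.7914) cross=22.525; C₋=(-1.2660,-3.1205) cross=-22.525
  mode + wants cross > 0 → take C=(-0.1032,4.7914) (cross=22.525)
ex = (C−B)/|BC| = (0.1176,0.9931); ey = (-0.9931,0.1176)
P = B + -2.32·ex + 0.95·ey = (-1.7898,-1.3730)

-1.79 -1.37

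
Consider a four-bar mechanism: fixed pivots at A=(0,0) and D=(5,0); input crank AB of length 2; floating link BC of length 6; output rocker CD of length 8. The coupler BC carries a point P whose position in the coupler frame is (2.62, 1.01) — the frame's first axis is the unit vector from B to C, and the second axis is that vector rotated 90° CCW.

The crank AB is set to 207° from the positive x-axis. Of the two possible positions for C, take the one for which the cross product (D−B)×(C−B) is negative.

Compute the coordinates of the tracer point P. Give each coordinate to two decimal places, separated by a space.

0.10 -3.00

A=(0,0), D=(5.00,0)
B = A + 2.00·(cos207°, sin207°) = (-1.7820, -0.9080)
|BD| = 6.8425
circle(B,6.00) ∩ circle(D,8.00): a=1.3752, h=5.8403
  candidates: C₊=(-1.1939,5.0631) cross=39.962; C₋=(0.3560,-6.5141) cross=-39.962
  mode - wants cross < 0 → take C=(0.3560,-6.5141) (cross=-39.962)
ex = (C−B)/|BC| = (0.3563,-0.9344); ey = (0.9344,0.3563)
P = B + 2.62·ex + 1.01·ey = (0.0953,-2.9961)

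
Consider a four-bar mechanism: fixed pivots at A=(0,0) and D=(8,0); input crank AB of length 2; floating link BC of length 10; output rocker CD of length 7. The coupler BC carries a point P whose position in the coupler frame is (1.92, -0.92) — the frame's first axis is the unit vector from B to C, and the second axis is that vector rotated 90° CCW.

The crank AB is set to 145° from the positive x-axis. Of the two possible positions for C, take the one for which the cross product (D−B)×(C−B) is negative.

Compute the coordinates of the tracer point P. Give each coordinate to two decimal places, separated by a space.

A=(0,0), D=(8.00,0)
B = A + 2.00·(cos145°, sin145°) = (-1.6383, 1.1472)
|BD| = 9.7063
circle(B,10.00) ∩ circle(D,7.00): a=7.4803, h=6.6366
  candidates: C₊=(6.5739,6.8532) cross=64.417; C₋=(5.0052,-6.3270) cross=-64.417
  mode - wants cross < 0 → take C=(5.0052,-6.3270) (cross=-64.417)
ex = (C−B)/|BC| = (0.6644,-0.7474); ey = (0.7474,0.6644)
P = B + 1.92·ex + -0.92·ey = (-1.0504,-0.8991)

-1.05 -0.90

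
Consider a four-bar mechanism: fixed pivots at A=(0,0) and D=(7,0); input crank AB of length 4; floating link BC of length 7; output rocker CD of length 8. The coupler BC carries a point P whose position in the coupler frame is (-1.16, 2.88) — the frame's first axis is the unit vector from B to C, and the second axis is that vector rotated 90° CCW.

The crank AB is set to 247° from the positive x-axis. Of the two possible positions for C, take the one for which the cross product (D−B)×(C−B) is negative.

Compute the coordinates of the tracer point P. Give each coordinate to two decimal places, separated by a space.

A=(0,0), D=(7.00,0)
B = A + 4.00·(cos247°, sin247°) = (-1.5629, -3.6820)
|BD| = 9.3210
circle(B,7.00) ∩ circle(D,8.00): a=3.8559, h=5.8423
  candidates: C₊=(-0.3285,3.2083) cross=54.456; C₋=(4.2872,-7.5260) cross=-54.456
  mode - wants cross < 0 → take C=(4.2872,-7.5260) (cross=-54.456)
ex = (C−B)/|BC| = (0.8357,-0.5491); ey = (0.5491,0.8357)
P = B + -1.16·ex + 2.88·ey = (-0.9508,-0.6381)

-0.95 -0.64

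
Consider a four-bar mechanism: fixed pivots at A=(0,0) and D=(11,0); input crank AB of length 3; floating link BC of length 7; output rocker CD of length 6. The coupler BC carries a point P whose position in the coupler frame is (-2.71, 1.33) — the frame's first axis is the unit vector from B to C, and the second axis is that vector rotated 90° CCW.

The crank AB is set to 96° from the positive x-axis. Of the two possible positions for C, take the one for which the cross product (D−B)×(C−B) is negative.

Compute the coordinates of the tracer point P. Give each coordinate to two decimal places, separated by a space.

-1.60 5.71

A=(0,0), D=(11.00,0)
B = A + 3.00·(cos96°, sin96°) = (-0.3136, 2.9836)
|BD| = 11.7004
circle(B,7.00) ∩ circle(D,6.00): a=6.4057, h=2.8225
  candidates: C₊=(6.6001,4.0793) cross=33.025; C₋=(5.1606,-1.3791) cross=-33.025
  mode - wants cross < 0 → take C=(5.1606,-1.3791) (cross=-33.025)
ex = (C−B)/|BC| = (0.7820,-0.6232); ey = (0.6232,0.7820)
P = B + -2.71·ex + 1.33·ey = (-1.6040,5.7126)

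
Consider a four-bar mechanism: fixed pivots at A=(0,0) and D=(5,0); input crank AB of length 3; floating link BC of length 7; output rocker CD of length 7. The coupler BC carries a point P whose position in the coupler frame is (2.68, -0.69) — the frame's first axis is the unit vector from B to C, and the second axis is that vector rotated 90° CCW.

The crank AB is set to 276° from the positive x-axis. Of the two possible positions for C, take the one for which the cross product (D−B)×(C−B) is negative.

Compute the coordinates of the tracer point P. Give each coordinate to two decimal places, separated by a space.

A=(0,0), D=(5.00,0)
B = A + 3.00·(cos276°, sin276°) = (0.3136, -2.9836)
|BD| = 5.5556
circle(B,7.00) ∩ circle(D,7.00): a=2.7778, h=6.4253
  candidates: C₊=(-0.7938,3.9283) cross=35.696; C₋=(6.1074,-6.9118) cross=-35.696
  mode - wants cross < 0 → take C=(6.1074,-6.9118) (cross=-35.696)
ex = (C−B)/|BC| = (0.8277,-0.5612); ey = (0.5612,0.8277)
P = B + 2.68·ex + -0.69·ey = (2.1446,-5.0586)

2.14 -5.06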